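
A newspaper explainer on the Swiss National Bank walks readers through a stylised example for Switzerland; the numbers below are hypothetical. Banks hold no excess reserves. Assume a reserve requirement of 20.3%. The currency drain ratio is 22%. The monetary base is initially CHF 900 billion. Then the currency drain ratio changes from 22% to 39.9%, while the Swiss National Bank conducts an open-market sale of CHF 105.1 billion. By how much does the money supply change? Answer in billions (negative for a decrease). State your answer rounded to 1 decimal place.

Before: m₁ = (1 + 0.22) / (0.203 + 0.22) ≈ 2.88416, MB₁ = 900, so M₁ = 2.88416 × 900 = 2595.744 billion.
After: m₂ = (1 + 0.399) / (0.203 + 0.399) ≈ 2.32392, MB₂ = 900 − 105.1 = 794.9, so M₂ = 2.32392 × 794.9 ≈ 1847.284 billion.
ΔM = M₂ − M₁ = 1847.284 − 2595.744 = -748.46 billion.

-748.5 billion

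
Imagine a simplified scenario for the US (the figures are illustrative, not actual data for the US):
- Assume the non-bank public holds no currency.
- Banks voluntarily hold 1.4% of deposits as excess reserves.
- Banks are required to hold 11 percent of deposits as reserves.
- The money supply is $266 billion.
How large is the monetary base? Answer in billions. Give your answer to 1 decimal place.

$33.0 billion

The money multiplier is m = 1 / (rr + e) = 1 / (0.11 + 0.014) ≈ 8.06452.
MB = M / m = 266 / 8.06452 ≈ 32.984 billion.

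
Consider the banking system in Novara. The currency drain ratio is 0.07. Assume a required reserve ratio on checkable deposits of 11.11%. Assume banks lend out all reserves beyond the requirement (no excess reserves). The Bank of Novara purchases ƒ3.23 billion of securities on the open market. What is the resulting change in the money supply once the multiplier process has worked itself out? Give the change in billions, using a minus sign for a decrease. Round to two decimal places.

ƒ19.08 billion

The money multiplier is m = (1 + c) / (rr + c) = (1 + 0.07) / (0.1111 + 0.07) ≈ 5.9083.
The purchase adds 3.23 billion of base, so ΔM = m × ΔMB = 5.9083 × (+3.23) ≈ 19.0838 billion.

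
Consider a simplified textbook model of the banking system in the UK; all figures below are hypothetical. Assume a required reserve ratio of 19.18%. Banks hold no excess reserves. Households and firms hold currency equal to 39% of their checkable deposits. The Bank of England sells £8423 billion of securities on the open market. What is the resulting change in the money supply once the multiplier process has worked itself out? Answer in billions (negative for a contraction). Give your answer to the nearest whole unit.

-20124 billion

The money multiplier is m = (1 + c) / (rr + c) = (1 + 0.39) / (0.1918 + 0.39) ≈ 2.38914.
The sale removes 8423 billion of base, so ΔM = m × ΔMB = 2.38914 × (−8423) ≈ -20123.7262 billion.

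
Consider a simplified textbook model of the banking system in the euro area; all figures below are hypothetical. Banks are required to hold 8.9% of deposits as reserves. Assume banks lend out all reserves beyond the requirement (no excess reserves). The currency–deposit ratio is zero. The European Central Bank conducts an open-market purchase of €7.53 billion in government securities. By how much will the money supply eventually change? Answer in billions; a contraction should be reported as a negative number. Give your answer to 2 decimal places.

The simple money multiplier is m = 1/rr = 1/0.089 ≈ 11.2360.
An open-market purchase increases the monetary base by 7.53 billion, so ΔM = m × ΔMB = 11.2360 × 7.53 ≈ 84.6071 billion.

€84.61 billion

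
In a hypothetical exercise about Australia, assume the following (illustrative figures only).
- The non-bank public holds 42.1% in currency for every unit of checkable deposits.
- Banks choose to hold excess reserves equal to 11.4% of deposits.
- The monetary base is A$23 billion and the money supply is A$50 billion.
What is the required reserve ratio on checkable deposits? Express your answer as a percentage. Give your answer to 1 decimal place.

11.9%

Using m = M/MB = 50/23 ≈ 2.173913. Since m = (1 + c)/(c + rr + e), the denominator satisfies c + rr + e = (1 + c)/m = (1 + 0.421) / 2.173913 ≈ 0.653660.
With c = 0.421 and e = 0.114, the required reserve ratio on checkable deposits is 0.653660 − 0.421 − 0.114 = 0.11866.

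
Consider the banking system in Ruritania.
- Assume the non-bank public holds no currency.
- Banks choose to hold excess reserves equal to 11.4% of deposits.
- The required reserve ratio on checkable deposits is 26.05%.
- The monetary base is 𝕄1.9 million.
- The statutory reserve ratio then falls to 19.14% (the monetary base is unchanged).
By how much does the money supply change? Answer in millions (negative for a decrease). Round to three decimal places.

𝕄1.148 million

Initially m₁ = 1 / (0.2605 + 0.114) ≈ 2.67023, so M₁ = 2.67023 × 1.9 ≈ 5.0734 million.
After the change m₂ = 1 / (0.1914 + 0.114) ≈ 3.27439, so M₂ = 3.27439 × 1.9 ≈ 6.2213 million.
ΔM = M₂ − M₁ = 6.2213 − 5.0734 = 1.1479 million.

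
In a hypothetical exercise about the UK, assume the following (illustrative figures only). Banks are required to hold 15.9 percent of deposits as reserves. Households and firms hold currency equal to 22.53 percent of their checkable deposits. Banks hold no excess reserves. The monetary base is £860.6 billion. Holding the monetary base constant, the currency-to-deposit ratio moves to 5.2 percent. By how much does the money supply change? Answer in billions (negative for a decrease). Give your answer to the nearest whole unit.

Initially m₁ = (1 + 0.2253) / (0.159 + 0.2253) ≈ 3.1884, so M₁ = 3.1884 × 860.6 ≈ 2743.937 billion.
After the change m₂ = (1 + 0.052) / (0.159 + 0.052) ≈ 4.9858, so M₂ = 4.9858 × 860.6 ≈ 4290.7795 billion.
ΔM = M₂ − M₁ = 4290.7795 − 2743.937 = 1546.8425 billion.

£1547 billion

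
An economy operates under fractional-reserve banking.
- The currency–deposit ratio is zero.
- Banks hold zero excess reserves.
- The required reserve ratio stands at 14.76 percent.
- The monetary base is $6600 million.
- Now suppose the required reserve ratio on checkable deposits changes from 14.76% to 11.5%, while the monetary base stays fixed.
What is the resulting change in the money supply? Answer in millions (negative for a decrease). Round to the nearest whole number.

Initially m₁ = 1 / (0.1476) ≈ 6.77507, so M₁ = 6.77507 × 6600 = 44715.462 million.
After the change m₂ = 1 / (0.115) ≈ 8.69565, so M₂ = 8.69565 × 6600 = 57391.29 million.
ΔM = M₂ − M₁ = 57391.29 − 44715.462 = 12675.828 million.

$12676 million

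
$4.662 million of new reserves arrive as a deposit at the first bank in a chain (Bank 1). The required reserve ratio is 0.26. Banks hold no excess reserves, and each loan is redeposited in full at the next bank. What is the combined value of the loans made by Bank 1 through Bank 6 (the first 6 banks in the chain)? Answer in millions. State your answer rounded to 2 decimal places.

Bank i lends (1 − rr)^i of the original deposit: Bank 1 lends 4.662·0.7400 ≈ 3.4499, Bank 2 lends 4.662·0.7400² ≈ 2.5529, and so on.
Summing a geometric series: total = 4.662·[0.7400·(1 − 0.7400^6) / (1 − 0.7400)] ≈ 11.0900 million.

$11.09 million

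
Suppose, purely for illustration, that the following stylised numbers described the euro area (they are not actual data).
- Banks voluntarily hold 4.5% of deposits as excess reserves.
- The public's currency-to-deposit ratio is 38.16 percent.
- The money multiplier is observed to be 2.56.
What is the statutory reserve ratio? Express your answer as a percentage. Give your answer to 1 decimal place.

11.3%

Using m = 2.56. Since m = (1 + c)/(c + rr + e), the denominator satisfies c + rr + e = (1 + c)/m = (1 + 0.3816) / 2.56 ≈ 0.539687.
With c = 0.3816 and e = 0.045, the statutory reserve ratio is 0.539687 − 0.3816 − 0.045 = 0.113087.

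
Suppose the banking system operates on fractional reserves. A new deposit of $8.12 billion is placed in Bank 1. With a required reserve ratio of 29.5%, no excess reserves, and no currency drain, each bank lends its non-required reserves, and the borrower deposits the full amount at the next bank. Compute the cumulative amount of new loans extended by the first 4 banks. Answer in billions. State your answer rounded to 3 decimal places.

$14.612 billion

Bank i lends (1 − rr)^i of the original deposit: Bank 1 lends 8.12·0.7050 = 5.7246, Bank 2 lends 8.12·0.7050² ≈ 4.0358, and so on.
Summing a geometric series: total = 8.12·[0.7050·(1 − 0.7050^4) / (1 − 0.7050)] ≈ 14.6116 billion.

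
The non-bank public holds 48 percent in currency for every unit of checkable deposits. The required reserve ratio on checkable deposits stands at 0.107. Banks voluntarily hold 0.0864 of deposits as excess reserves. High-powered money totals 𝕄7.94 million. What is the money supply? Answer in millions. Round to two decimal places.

𝕄17.45 million

The money multiplier is m = (1 + c) / (rr + e + c) = (1 + 0.48) / (0.107 + 0.0864 + 0.48) ≈ 2.1978.
So M = m × MB = 2.1978 × 7.94 ≈ 17.4505 million.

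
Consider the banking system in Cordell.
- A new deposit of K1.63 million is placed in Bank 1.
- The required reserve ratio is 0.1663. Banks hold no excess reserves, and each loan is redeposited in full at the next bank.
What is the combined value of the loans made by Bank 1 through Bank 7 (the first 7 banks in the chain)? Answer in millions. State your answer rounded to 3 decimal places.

K5.884 million

Bank i lends (1 − rr)^i of the original deposit: Bank 1 lends 1.63·0.8337 ≈ 1.3589, Bank 2 lends 1.63·0.8337² ≈ 1.1329, and so on.
Summing a geometric series: total = 1.63·[0.8337·(1 − 0.8337^7) / (1 − 0.8337)] ≈ 5.8840 million.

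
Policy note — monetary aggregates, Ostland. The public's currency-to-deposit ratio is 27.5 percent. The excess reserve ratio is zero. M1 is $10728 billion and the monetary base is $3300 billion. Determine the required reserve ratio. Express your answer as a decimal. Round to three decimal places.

Using m = M/MB = 10728/3300 ≈ 3.250909. Since m = (1 + c)/(c + rr + e), the denominator satisfies c + rr + e = (1 + c)/m = (1 + 0.275) / 3.250909 ≈ 0.392198.
With c = 0.275 and e = 0, the required reserve ratio is 0.392198 − 0.275 − 0 = 0.117198.

0.117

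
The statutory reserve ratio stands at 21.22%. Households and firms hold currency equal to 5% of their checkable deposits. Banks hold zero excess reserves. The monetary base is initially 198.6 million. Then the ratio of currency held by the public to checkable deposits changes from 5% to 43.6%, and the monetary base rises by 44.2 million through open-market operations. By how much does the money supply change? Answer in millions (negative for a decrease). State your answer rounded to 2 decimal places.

Before: m₁ = (1 + 0.05) / (0.2122 + 0.05) ≈ 4.004577, MB₁ = 198.6, so M₁ = 4.004577 × 198.6 ≈ 795.309 million.
After: m₂ = (1 + 0.436) / (0.2122 + 0.436) ≈ 2.215366, MB₂ = 198.6 + 44.2 = 242.8, so M₂ = 2.215366 × 242.8 ≈ 537.8909 million.
ΔM = M₂ − M₁ = 537.8909 − 795.309 = -257.4181 million.

-257.42 million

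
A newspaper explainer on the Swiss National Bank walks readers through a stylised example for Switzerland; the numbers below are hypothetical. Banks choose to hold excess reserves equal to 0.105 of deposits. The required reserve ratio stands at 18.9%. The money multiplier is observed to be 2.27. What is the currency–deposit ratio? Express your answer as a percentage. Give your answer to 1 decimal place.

Using m = 2.27. From m = (1 + c)/(c + rr + e), rearranging gives 1 + c = m·(c + rr + e), so c·(1 − m) = m·(rr + e) − 1.
Hence c = [m·(rr + e) − 1]/(1 − m) = [2.27 × (0.189 + 0.105) − 1] / (1 − 2.27) ≈ 0.261906.

26.2%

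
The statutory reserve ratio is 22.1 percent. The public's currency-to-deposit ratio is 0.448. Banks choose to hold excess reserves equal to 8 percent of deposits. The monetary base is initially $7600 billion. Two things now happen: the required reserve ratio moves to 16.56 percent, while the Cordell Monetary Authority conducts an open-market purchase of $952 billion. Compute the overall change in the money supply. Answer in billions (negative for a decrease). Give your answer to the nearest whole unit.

Before: m₁ = (1 + 0.448) / (0.221 + 0.08 + 0.448) ≈ 1.93324, MB₁ = 7600, so M₁ = 1.93324 × 7600 = 14692.624 billion.
After: m₂ = (1 + 0.448) / (0.1656 + 0.08 + 0.448) ≈ 2.08766, MB₂ = 7600 + 952 = 8552, so M₂ = 2.08766 × 8552 ≈ 17853.6683 billion.
ΔM = M₂ − M₁ = 17853.6683 − 14692.624 = 3161.0443 billion.

$3161 billion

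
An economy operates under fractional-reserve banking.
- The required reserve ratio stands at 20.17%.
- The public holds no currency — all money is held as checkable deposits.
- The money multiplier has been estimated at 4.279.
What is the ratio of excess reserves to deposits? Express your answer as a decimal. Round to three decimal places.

0.032

Using m = 4.279. Since m = (1 + c)/(c + rr + e), the denominator satisfies c + rr + e = (1 + c)/m = (1 + 0) / 4.279 ≈ 0.233699.
With c = 0 and rr = 0.2017, the ratio of excess reserves to deposits is 0.233699 − 0 − 0.2017 = 0.031999.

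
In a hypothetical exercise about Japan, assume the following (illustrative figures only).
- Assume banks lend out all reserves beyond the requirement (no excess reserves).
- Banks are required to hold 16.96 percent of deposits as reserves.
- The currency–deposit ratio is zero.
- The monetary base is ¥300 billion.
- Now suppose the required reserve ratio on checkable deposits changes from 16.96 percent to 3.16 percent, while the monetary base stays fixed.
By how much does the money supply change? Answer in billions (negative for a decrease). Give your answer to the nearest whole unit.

Initially m₁ = 1 / (0.1696) ≈ 5.8962, so M₁ = 5.8962 × 300 = 1768.86 billion.
After the change m₂ = 1 / (0.0316) ≈ 31.6456, so M₂ = 31.6456 × 300 = 9493.68 billion.
ΔM = M₂ − M₁ = 9493.68 − 1768.86 = 7724.82 billion.

¥7725 billion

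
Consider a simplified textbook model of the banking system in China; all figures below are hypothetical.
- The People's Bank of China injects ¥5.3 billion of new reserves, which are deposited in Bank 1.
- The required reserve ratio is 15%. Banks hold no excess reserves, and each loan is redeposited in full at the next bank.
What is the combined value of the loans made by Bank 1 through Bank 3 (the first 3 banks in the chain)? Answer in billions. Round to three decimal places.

¥11.589 billion

Bank i lends (1 − rr)^i of the original deposit: Bank 1 lends 5.3·0.8500 = 4.5050, Bank 2 lends 5.3·0.8500² ≈ 3.8292, and so on.
Summing a geometric series: total = 5.3·[0.8500·(1 − 0.8500^3) / (1 − 0.8500)] ≈ 11.5891 billion.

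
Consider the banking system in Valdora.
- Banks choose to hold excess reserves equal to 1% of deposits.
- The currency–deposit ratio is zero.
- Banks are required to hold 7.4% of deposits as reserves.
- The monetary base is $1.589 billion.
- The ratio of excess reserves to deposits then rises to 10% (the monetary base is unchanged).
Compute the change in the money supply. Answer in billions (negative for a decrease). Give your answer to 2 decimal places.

-9.78 billion

Initially m₁ = 1 / (0.074 + 0.01) ≈ 11.9048, so M₁ = 11.9048 × 1.589 ≈ 18.9167 billion.
After the change m₂ = 1 / (0.074 + 0.1) ≈ 5.7471, so M₂ = 5.7471 × 1.589 ≈ 9.1321 billion.
ΔM = M₂ − M₁ = 9.1321 − 18.9167 = -9.7846 billion.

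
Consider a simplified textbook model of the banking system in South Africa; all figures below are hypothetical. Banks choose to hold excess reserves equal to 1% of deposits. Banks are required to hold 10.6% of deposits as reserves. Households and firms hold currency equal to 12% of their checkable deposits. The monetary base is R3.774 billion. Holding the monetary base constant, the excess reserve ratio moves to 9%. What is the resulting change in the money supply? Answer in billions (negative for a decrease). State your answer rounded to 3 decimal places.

Initially m₁ = (1 + 0.12) / (0.106 + 0.01 + 0.12) ≈ 4.74576, so M₁ = 4.74576 × 3.774 ≈ 17.9105 billion.
After the change m₂ = (1 + 0.12) / (0.106 + 0.09 + 0.12) ≈ 3.54430, so M₂ = 3.54430 × 3.774 ≈ 13.3762 billion.
ΔM = M₂ − M₁ = 13.3762 − 17.9105 = -4.5343 billion.

-4.534 billion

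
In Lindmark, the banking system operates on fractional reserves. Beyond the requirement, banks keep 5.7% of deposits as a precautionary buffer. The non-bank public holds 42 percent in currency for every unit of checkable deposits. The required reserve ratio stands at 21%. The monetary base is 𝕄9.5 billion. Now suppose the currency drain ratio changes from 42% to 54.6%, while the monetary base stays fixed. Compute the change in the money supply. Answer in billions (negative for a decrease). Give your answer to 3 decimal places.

-1.571 billion

Initially m₁ = (1 + 0.42) / (0.21 + 0.057 + 0.42) ≈ 2.06696, so M₁ = 2.06696 × 9.5 ≈ 19.6361 billion.
After the change m₂ = (1 + 0.546) / (0.21 + 0.057 + 0.546) ≈ 1.90160, so M₂ = 1.90160 × 9.5 = 18.0652 billion.
ΔM = M₂ − M₁ = 18.0652 − 19.6361 = -1.5709 billion.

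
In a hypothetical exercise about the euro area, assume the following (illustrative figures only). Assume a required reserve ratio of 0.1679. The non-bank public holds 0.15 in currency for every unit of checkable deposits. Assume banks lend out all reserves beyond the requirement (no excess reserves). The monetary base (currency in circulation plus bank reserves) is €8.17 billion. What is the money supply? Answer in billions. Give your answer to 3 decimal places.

The money multiplier is m = (1 + c) / (rr + c) = (1 + 0.15) / (0.1679 + 0.15) ≈ 3.61749.
So M = m × MB = 3.61749 × 8.17 ≈ 29.5549 billion.

€29.555 billion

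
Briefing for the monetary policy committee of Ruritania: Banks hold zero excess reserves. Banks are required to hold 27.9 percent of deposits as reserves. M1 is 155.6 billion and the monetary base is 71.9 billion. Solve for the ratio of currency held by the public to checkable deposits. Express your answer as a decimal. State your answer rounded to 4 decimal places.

0.3404

Using m = M/MB = 155.6/71.9 ≈ 2.164117. From m = (1 + c)/(c + rr + e), rearranging gives 1 + c = m·(c + rr + e), so c·(1 − m) = m·(rr + e) − 1.
Hence c = [m·(rr + e) − 1]/(1 − m) = [2.164117 × (0.279 + 0) − 1] / (1 − 2.164117) ≈ 0.340354.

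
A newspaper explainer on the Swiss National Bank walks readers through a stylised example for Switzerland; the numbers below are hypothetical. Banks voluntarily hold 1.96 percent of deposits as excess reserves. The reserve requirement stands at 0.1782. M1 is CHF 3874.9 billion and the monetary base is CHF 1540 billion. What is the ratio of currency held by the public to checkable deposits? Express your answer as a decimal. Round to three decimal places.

0.331

Using m = M/MB = 3874.9/1540 ≈ 2.516169. From m = (1 + c)/(c + rr + e), rearranging gives 1 + c = m·(c + rr + e), so c·(1 − m) = m·(rr + e) − 1.
Hence c = [m·(rr + e) − 1]/(1 − m) = [2.516169 × (0.1782 + 0.0196) − 1] / (1 − 2.516169) ≈ 0.331297.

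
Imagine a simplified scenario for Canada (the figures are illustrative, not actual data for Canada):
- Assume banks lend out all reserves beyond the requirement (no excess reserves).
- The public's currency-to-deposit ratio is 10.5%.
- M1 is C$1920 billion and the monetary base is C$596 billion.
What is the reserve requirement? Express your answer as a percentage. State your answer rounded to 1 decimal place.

23.8%

Using m = M/MB = 1920/596 ≈ 3.221477. Since m = (1 + c)/(c + rr + e), the denominator satisfies c + rr + e = (1 + c)/m = (1 + 0.105) / 3.221477 ≈ 0.343010.
With c = 0.105 and e = 0, the reserve requirement is 0.343010 − 0.105 − 0 = 0.23801.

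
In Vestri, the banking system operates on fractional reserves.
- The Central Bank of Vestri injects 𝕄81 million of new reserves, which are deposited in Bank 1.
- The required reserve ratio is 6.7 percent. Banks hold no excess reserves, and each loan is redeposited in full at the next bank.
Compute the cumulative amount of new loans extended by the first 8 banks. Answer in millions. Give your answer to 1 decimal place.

𝕄480.3 million

Bank i lends (1 − rr)^i of the original deposit: Bank 1 lends 81·0.9330 = 75.5730, Bank 2 lends 81·0.9330² ≈ 70.5096, and so on.
Summing a geometric series: total = 81·[0.9330·(1 − 0.9330^8) / (1 − 0.9330)] ≈ 480.2983 million.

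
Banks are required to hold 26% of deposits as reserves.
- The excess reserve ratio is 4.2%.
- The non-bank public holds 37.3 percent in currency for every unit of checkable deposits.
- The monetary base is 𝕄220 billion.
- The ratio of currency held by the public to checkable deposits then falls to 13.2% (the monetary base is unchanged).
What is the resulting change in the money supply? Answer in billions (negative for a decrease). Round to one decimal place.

𝕄126.3 billion

Initially m₁ = (1 + 0.373) / (0.26 + 0.042 + 0.373) ≈ 2.03407, so M₁ = 2.03407 × 220 = 447.4954 billion.
After the change m₂ = (1 + 0.132) / (0.26 + 0.042 + 0.132) ≈ 2.60829, so M₂ = 2.60829 × 220 = 573.8238 billion.
ΔM = M₂ − M₁ = 573.8238 − 447.4954 = 126.3284 billion.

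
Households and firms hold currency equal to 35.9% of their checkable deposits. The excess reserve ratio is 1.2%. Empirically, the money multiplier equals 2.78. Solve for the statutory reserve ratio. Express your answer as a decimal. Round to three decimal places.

0.118

Using m = 2.78. Since m = (1 + c)/(c + rr + e), the denominator satisfies c + rr + e = (1 + c)/m = (1 + 0.359) / 2.78 ≈ 0.488849.
With c = 0.359 and e = 0.012, the statutory reserve ratio is 0.488849 − 0.359 − 0.012 = 0.117849.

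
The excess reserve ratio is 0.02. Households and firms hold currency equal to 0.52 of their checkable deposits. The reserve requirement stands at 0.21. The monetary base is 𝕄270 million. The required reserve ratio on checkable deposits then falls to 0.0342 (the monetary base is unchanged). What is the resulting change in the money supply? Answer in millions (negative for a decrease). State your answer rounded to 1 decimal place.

Initially m₁ = (1 + 0.52) / (0.21 + 0.02 + 0.52) ≈ 2.02667, so M₁ = 2.02667 × 270 = 547.2009 million.
After the change m₂ = (1 + 0.52) / (0.0342 + 0.02 + 0.52) ≈ 2.64716, so M₂ = 2.64716 × 270 = 714.7332 million.
ΔM = M₂ − M₁ = 714.7332 − 547.2009 = 167.5323 million.

𝕄167.5 million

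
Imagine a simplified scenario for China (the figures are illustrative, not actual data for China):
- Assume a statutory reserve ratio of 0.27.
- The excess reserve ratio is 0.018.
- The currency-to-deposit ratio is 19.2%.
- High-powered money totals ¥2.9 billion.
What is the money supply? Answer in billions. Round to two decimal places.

¥7.20 billion

The money multiplier is m = (1 + c) / (rr + e + c) = (1 + 0.192) / (0.27 + 0.018 + 0.192) ≈ 2.4833.
So M = m × MB = 2.4833 × 2.9 ≈ 7.2016 billion.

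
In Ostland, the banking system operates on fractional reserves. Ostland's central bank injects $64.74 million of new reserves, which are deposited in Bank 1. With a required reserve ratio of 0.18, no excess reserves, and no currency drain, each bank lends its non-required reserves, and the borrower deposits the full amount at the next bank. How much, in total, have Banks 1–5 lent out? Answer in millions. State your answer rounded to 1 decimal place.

$185.6 million

Bank i lends (1 − rr)^i of the original deposit: Bank 1 lends 64.74·0.8200 = 53.0868, Bank 2 lends 64.74·0.8200² ≈ 43.5312, and so on.
Summing a geometric series: total = 64.74·[0.8200·(1 − 0.8200^5) / (1 − 0.8200)] ≈ 185.5856 million.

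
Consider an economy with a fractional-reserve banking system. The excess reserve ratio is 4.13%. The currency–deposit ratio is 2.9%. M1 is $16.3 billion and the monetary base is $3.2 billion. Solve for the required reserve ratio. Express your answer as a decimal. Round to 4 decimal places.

0.1317

Using m = M/MB = 16.3/3.2 = 5.093750. Since m = (1 + c)/(c + rr + e), the denominator satisfies c + rr + e = (1 + c)/m = (1 + 0.029) / 5.093750 ≈ 0.202012.
With c = 0.029 and e = 0.0413, the required reserve ratio is 0.202012 − 0.029 − 0.0413 = 0.131712.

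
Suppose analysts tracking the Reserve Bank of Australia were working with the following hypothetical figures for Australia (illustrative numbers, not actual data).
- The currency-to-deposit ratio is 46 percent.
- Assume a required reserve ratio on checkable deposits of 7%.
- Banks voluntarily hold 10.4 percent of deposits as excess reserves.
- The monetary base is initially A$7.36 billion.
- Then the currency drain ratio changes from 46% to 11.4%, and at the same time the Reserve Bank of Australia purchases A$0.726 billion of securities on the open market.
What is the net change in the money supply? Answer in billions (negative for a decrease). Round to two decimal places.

Before: m₁ = (1 + 0.46) / (0.07 + 0.104 + 0.46) ≈ 2.3028, MB₁ = 7.36, so M₁ = 2.3028 × 7.36 ≈ 16.9486 billion.
After: m₂ = (1 + 0.114) / (0.07 + 0.104 + 0.114) ≈ 3.8681, MB₂ = 7.36 + 0.726 = 8.086, so M₂ = 3.8681 × 8.086 ≈ 31.2775 billion.
ΔM = M₂ − M₁ = 31.2775 − 16.9486 = 14.3289 billion.

A$14.33 billion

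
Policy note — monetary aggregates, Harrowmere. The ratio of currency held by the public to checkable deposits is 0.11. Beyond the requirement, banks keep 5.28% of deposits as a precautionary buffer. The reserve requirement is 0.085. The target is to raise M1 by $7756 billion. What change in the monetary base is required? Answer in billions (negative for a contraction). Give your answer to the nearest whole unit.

$1731 billion

The money multiplier is m = (1 + c) / (rr + e + c) = (1 + 0.11) / (0.085 + 0.0528 + 0.11) ≈ 4.47942.
ΔMB = ΔM / m = (+7756) / 4.47942 ≈ 1731.4742 billion.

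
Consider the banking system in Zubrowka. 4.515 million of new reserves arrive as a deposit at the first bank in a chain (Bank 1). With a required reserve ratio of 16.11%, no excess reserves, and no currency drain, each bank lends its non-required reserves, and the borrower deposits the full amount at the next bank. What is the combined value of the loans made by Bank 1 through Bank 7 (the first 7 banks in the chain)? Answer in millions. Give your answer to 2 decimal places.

Bank i lends (1 − rr)^i of the original deposit: Bank 1 lends 4.515·0.8389 ≈ 3.7876, Bank 2 lends 4.515·0.8389² ≈ 3.1774, and so on.
Summing a geometric series: total = 4.515·[0.8389·(1 − 0.8389^7) / (1 − 0.8389)] ≈ 16.6365 million.

16.64 million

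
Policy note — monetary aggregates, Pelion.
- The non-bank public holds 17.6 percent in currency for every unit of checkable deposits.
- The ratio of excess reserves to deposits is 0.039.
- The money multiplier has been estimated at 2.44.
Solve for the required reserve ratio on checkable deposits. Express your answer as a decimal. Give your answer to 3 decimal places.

0.267

Using m = 2.44. Since m = (1 + c)/(c + rr + e), the denominator satisfies c + rr + e = (1 + c)/m = (1 + 0.176) / 2.44 ≈ 0.481967.
With c = 0.176 and e = 0.039, the required reserve ratio on checkable deposits is 0.481967 − 0.176 − 0.039 = 0.266967.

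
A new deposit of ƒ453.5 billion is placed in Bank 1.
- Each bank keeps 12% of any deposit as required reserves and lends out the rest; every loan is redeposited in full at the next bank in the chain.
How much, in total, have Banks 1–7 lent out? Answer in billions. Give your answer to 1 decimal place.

Bank i lends (1 − rr)^i of the original deposit: Bank 1 lends 453.5·0.8800 = 399.0800, Bank 2 lends 453.5·0.8800² = 351.1904, and so on.
Summing a geometric series: total = 453.5·[0.8800·(1 − 0.8800^7) / (1 − 0.8800)] ≈ 1966.5479 billion.

ƒ1966.5 billion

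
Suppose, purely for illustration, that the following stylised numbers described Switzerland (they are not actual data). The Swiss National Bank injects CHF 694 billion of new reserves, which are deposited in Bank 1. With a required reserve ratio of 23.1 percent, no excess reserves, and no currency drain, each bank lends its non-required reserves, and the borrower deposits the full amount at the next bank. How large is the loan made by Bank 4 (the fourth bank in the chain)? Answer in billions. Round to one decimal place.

CHF 242.7 billion

Each bank lends a fraction (1 − rr) = 0.7690 of the deposit it receives, so Bank 4 receives 694·0.7690^3 and lends 694·0.7690^4 ≈ 242.6972 billion.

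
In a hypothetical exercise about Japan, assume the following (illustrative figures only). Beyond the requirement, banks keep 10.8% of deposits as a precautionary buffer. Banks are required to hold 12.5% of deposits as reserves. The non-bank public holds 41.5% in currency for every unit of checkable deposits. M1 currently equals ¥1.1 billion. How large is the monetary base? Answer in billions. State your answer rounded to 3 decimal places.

The money multiplier is m = (1 + c) / (rr + e + c) = (1 + 0.415) / (0.125 + 0.108 + 0.415) ≈ 2.18364.
MB = M / m = 1.1 / 2.18364 ≈ 0.5037 billion.

¥0.504 billion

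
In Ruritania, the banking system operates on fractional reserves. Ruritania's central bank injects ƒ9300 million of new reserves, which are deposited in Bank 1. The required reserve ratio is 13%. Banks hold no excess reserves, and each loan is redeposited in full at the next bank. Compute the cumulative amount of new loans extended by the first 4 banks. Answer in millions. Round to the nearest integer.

ƒ26582 million

Bank i lends (1 − rr)^i of the original deposit: Bank 1 lends 9300·0.8700 = 8091.0000, Bank 2 lends 9300·0.8700² = 7039.1700, and so on.
Summing a geometric series: total = 9300·[0.8700·(1 − 0.8700^4) / (1 − 0.8700)] ≈ 26582.1957 million.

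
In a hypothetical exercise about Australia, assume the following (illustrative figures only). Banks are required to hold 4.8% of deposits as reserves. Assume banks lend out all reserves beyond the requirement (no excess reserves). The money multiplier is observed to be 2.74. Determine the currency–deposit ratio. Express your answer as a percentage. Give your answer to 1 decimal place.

Using m = 2.74. From m = (1 + c)/(c + rr + e), rearranging gives 1 + c = m·(c + rr + e), so c·(1 − m) = m·(rr + e) − 1.
Hence c = [m·(rr + e) − 1]/(1 − m) = [2.74 × (0.048 + 0) − 1] / (1 − 2.74) ≈ 0.499126.

49.9%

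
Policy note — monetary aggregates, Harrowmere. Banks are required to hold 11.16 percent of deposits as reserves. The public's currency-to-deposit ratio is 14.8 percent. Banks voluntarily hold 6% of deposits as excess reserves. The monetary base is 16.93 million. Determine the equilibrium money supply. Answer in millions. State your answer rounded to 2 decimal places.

60.81 million

The money multiplier is m = (1 + c) / (rr + e + c) = (1 + 0.148) / (0.1116 + 0.06 + 0.148) ≈ 3.59199.
So M = m × MB = 3.59199 × 16.93 ≈ 60.8124 million.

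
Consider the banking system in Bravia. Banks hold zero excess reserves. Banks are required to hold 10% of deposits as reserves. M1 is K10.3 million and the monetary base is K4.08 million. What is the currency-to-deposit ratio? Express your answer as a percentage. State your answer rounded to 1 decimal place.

49.0%

Using m = M/MB = 10.3/4.08 ≈ 2.524510. From m = (1 + c)/(c + rr + e), rearranging gives 1 + c = m·(c + rr + e), so c·(1 − m) = m·(rr + e) − 1.
Hence c = [m·(rr + e) − 1]/(1 − m) = [2.524510 × (0.1 + 0) − 1] / (1 − 2.524510) ≈ 0.490354.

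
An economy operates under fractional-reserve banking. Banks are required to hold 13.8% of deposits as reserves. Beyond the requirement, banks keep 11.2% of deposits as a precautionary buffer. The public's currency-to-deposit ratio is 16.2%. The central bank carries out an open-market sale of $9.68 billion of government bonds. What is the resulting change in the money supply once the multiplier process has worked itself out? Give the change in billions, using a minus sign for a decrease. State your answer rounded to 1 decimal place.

-27.3 billion

The money multiplier is m = (1 + c) / (rr + e + c) = (1 + 0.162) / (0.138 + 0.112 + 0.162) ≈ 2.8204.
The sale removes 9.68 billion of base, so ΔM = m × ΔMB = 2.8204 × (−9.68) ≈ -27.3015 billion.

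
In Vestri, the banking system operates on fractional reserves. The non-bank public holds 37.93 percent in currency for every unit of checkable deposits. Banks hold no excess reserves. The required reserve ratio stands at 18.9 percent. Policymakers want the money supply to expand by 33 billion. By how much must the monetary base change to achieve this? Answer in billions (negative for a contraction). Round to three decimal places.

13.597 billion

The money multiplier is m = (1 + c) / (rr + c) = (1 + 0.3793) / (0.189 + 0.3793) ≈ 2.427063.
ΔMB = ΔM / m = (+33) / 2.427063 ≈ 13.5967 billion.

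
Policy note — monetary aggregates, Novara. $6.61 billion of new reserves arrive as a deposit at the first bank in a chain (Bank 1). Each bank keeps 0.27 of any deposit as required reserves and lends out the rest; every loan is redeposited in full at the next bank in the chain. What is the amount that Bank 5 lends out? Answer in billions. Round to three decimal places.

$1.370 billion

Each bank lends a fraction (1 − rr) = 0.7300 of the deposit it receives, so Bank 5 receives 6.61·0.7300^4 and lends 6.61·0.7300^5 ≈ 1.3703 billion.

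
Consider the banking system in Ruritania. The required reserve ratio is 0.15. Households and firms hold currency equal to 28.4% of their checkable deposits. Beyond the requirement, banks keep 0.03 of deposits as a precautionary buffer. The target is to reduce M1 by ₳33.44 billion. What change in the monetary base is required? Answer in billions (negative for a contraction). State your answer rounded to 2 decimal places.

-12.08 billion

The money multiplier is m = (1 + c) / (rr + e + c) = (1 + 0.284) / (0.15 + 0.03 + 0.284) ≈ 2.76724.
ΔMB = ΔM / m = (−33.44) / 2.76724 ≈ -12.0842 billion.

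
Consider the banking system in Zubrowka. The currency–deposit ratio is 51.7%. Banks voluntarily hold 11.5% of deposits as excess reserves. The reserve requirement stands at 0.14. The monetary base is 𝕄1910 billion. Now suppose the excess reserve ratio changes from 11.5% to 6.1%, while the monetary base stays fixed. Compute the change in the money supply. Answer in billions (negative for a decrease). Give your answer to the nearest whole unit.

Initially m₁ = (1 + 0.517) / (0.14 + 0.115 + 0.517) ≈ 1.96503, so M₁ = 1.96503 × 1910 = 3753.2073 billion.
After the change m₂ = (1 + 0.517) / (0.14 + 0.061 + 0.517) ≈ 2.11281, so M₂ = 2.11281 × 1910 = 4035.4671 billion.
ΔM = M₂ − M₁ = 4035.4671 − 3753.2073 = 282.2598 billion.

𝕄282 billion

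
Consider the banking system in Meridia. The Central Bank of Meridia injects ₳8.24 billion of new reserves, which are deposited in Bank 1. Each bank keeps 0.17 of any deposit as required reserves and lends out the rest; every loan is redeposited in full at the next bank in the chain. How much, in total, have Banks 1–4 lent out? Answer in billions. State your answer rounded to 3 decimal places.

₳21.138 billion

Bank i lends (1 − rr)^i of the original deposit: Bank 1 lends 8.24·0.8300 = 6.8392, Bank 2 lends 8.24·0.8300² ≈ 5.6765, and so on.
Summing a geometric series: total = 8.24·[0.8300·(1 − 0.8300^4) / (1 − 0.8300)] ≈ 21.1378 billion.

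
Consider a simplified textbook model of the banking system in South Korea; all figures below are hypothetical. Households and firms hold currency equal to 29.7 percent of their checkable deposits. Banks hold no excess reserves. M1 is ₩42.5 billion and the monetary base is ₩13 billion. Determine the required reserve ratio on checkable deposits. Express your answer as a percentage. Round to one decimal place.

10.0%

Using m = M/MB = 42.5/13 ≈ 3.269231. Since m = (1 + c)/(c + rr + e), the denominator satisfies c + rr + e = (1 + c)/m = (1 + 0.297) / 3.269231 ≈ 0.396729.
With c = 0.297 and e = 0, the required reserve ratio on checkable deposits is 0.396729 − 0.297 − 0 = 0.099729.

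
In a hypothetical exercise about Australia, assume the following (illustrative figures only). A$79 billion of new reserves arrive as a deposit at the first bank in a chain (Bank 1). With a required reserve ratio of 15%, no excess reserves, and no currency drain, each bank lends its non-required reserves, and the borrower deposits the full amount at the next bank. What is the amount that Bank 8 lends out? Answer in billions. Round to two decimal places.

A$21.53 billion

Each bank lends a fraction (1 − rr) = 0.8500 of the deposit it receives, so Bank 8 receives 79·0.8500^7 and lends 79·0.8500^8 ≈ 21.5268 billion.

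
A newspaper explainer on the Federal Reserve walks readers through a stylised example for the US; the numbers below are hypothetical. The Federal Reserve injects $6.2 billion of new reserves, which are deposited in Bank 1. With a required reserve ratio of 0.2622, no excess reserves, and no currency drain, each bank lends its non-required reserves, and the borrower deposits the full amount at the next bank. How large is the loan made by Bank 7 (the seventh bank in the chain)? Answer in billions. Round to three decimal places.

Each bank lends a fraction (1 − rr) = 0.7378 of the deposit it receives, so Bank 7 receives 6.2·0.7378^6 and lends 6.2·0.7378^7 ≈ 0.7378 billion.

$0.738 billion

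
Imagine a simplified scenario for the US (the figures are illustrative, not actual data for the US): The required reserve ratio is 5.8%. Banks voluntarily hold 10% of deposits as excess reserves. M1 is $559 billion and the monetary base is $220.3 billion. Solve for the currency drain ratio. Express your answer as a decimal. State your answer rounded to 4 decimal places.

Using m = M/MB = 559/220.3 ≈ 2.537449. From m = (1 + c)/(c + rr + e), rearranging gives 1 + c = m·(c + rr + e), so c·(1 − m) = m·(rr + e) − 1.
Hence c = [m·(rr + e) − 1]/(1 − m) = [2.537449 × (0.058 + 0.1) − 1] / (1 − 2.537449) ≈ 0.389660.

0.3897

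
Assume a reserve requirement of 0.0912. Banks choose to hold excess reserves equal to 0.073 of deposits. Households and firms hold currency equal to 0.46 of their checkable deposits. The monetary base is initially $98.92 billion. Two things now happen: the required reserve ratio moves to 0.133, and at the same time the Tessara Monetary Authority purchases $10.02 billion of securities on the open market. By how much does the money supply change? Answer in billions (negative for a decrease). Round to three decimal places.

Before: m₁ = (1 + 0.46) / (0.0912 + 0.073 + 0.46) ≈ 2.3389939, MB₁ = 98.92, so M₁ = 2.3389939 × 98.92 ≈ 231.3733 billion.
After: m₂ = (1 + 0.46) / (0.133 + 0.073 + 0.46) ≈ 2.1921922, MB₂ = 98.92 + 10.02 = 108.94, so M₂ = 2.1921922 × 108.94 ≈ 238.8174 billion.
ΔM = M₂ − M₁ = 238.8174 − 231.3733 = 7.4441 billion.

$7.444 billion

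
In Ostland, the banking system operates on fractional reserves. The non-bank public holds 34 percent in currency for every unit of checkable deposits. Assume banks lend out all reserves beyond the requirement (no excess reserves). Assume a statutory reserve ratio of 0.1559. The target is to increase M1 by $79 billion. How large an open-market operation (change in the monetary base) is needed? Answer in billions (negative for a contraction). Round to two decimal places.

$29.24 billion

The money multiplier is m = (1 + c) / (rr + c) = (1 + 0.34) / (0.1559 + 0.34) ≈ 2.70216.
ΔMB = ΔM / m = (+79) / 2.70216 ≈ 29.2359 billion.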